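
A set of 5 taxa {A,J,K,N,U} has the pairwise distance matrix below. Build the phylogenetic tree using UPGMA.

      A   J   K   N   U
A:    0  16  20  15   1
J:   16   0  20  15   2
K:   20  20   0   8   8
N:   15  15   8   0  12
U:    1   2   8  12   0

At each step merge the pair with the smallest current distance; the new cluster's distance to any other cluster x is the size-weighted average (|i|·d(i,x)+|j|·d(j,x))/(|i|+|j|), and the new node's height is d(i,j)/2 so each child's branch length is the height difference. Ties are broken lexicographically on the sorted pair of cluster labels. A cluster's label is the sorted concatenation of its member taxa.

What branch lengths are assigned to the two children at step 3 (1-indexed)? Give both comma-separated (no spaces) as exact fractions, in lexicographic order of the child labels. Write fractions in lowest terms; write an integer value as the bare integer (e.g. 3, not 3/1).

step 1: merge (A,U) at d=1; branch lengths A→1/2, U→1/2; new cluster AU
  updated: d(AU,J)=9, d(AU,K)=14, d(AU,N)=27/2
step 2: merge (K,N) at d=8; branch lengths K→4, N→4; new cluster KN
  updated: d(AU,KN)=55/4, d(J,KN)=35/2
step 3: merge (AU,J) at d=9; branch lengths AU→4, J→9/2; new cluster AJU
  updated: d(AJU,KN)=15
step 4: merge (AJU,KN) at d=15; branch lengths AJU→3, KN→7/2; new cluster AJKNU
final tree: (((A:1/2,U:1/2):4,J:9/2):3,(K:4,N:4):7/2)
total length: 24

4,9/2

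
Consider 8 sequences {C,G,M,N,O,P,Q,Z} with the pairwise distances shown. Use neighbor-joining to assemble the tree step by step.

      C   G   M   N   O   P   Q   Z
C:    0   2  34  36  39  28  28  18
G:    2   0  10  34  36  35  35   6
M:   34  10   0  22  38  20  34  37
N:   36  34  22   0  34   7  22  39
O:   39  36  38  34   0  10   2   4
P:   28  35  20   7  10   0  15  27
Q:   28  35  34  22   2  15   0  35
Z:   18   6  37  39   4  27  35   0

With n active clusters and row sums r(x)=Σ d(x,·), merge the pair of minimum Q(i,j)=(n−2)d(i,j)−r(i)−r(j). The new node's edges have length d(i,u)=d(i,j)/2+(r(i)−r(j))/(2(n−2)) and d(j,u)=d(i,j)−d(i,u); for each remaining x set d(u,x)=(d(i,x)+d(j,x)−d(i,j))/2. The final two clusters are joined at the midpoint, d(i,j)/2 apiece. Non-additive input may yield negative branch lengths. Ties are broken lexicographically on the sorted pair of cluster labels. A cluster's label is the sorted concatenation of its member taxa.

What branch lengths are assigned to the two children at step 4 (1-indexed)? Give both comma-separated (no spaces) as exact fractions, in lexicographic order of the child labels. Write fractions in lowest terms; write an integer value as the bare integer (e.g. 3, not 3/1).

1. join C+G (d=2, Q=-331) ⇒ CG; edges |C|=13/4, |G|=-5/4
  updated: d(CG,M)=21, d(CG,N)=34, d(CG,O)=73/2, d(CG,P)=61/2, d(CG,Q)=61/2, d(CG,Z)=11
2. join CG+Z (d=11, Q=-523/2) ⇒ CGZ; edges |CG|=131/20, |Z|=89/20
  updated: d(CGZ,M)=47/2, d(CGZ,N)=31, d(CGZ,O)=59/4, d(CGZ,P)=93/4, d(CGZ,Q)=109/4
3. join O+Q (d=2, Q=-191) ⇒ OQ; edges |O|=13/16, |Q|=19/16
  updated: d(CGZ,OQ)=20, d(M,OQ)=35, d(N,OQ)=27, d(OQ,P)=23/2
4. join CGZ+OQ (d=20, Q=-525/4) ⇒ CGOQZ; edges |CGZ|=257/24, |OQ|=223/24
  updated: d(CGOQZ,M)=77/4, d(CGOQZ,N)=19, d(CGOQZ,P)=59/8
5. join CGOQZ+M (d=77/4, Q=-547/8) ⇒ CGMOQZ; edges |CGOQZ|=183/32, |M|=433/32
  updated: d(CGMOQZ,N)=87/8, d(CGMOQZ,P)=65/16
6. join CGMOQZ+N (d=87/8, Q=-351/16) ⇒ CGMNOQZ; edges |CGMOQZ|=127/32, |N|=221/32
  updated: d(CGMNOQZ,P)=3/32
7. join CGMNOQZ+P (d=3/32) ⇒ CGMNOPQZ; edges |CGMNOQZ|=3/64, |P|=3/64
final tree: ((((((C:13/4,G:-5/4):131/20,Z:89/20):257/24,(O:13/16,Q:19/16):223/24):183/32,M:433/32):127/32,N:221/32):3/64,P:3/64)
total length: 2087/32

257/24,223/24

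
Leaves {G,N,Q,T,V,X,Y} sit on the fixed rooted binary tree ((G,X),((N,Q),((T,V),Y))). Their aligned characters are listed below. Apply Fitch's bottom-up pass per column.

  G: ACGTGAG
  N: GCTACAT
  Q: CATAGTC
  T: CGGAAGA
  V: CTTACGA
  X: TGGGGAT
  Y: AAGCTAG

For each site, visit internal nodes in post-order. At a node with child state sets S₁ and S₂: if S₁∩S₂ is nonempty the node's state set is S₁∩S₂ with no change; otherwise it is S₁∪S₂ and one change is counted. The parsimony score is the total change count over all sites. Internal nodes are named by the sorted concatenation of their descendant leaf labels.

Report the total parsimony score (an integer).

24

GX@0: {A} ∪ {T} = {A,T} (union, +1)
NQ@0: {G} ∪ {C} = {C,G} (union, +1)
TV@0: {C} ∩ {C} = {C} (intersection, +0)
TVY@0: {C} ∪ {A} = {A,C} (union, +1)
NQTVY@0: {C,G} ∩ {A,C} = {C} (intersection, +0)
GNQTVXY@0: {A,T} ∪ {C} = {A,C,T} (union, +1)
GX@1: {C} ∪ {G} = {C,G} (union, +1)
NQ@1: {C} ∪ {A} = {A,C} (union, +1)
TV@1: {G} ∪ {T} = {G,T} (union, +1)
TVY@1: {G,T} ∪ {A} = {A,G,T} (union, +1)
NQTVY@1: {A,C} ∩ {A,G,T} = {A} (intersection, +0)
GNQTVXY@1: {C,G} ∪ {A} = {A,C,G} (union, +1)
GX@2: {G} ∩ {G} = {G} (intersection, +0)
NQ@2: {T} ∩ {T} = {T} (intersection, +0)
TV@2: {G} ∪ {T} = {G,T} (union, +1)
TVY@2: {G,T} ∩ {G} = {G} (intersection, +0)
NQTVY@2: {T} ∪ {G} = {G,T} (union, +1)
GNQTVXY@2: {G} ∩ {G,T} = {G} (intersection, +0)
GX@3: {T} ∪ {G} = {G,T} (union, +1)
NQ@3: {A} ∩ {A} = {A} (intersection, +0)
TV@3: {A} ∩ {A} = {A} (intersection, +0)
TVY@3: {A} ∪ {C} = {A,C} (union, +1)
NQTVY@3: {A} ∩ {A,C} = {A} (intersection, +0)
GNQTVXY@3: {G,T} ∪ {A} = {A,G,T} (union, +1)
GX@4: {G} ∩ {G} = {G} (intersection, +0)
NQ@4: {C} ∪ {G} = {C,G} (union, +1)
TV@4: {A} ∪ {C} = {A,C} (union, +1)
TVY@4: {A,C} ∪ {T} = {A,C,T} (union, +1)
NQTVY@4: {C,G} ∩ {A,C,T} = {C} (intersection, +0)
GNQTVXY@4: {G} ∪ {C} = {C,G} (union, +1)
GX@5: {A} ∩ {A} = {A} (intersection, +0)
NQ@5: {A} ∪ {T} = {A,T} (union, +1)
TV@5: {G} ∩ {G} = {G} (intersection, +0)
TVY@5: {G} ∪ {A} = {A,G} (union, +1)
NQTVY@5: {A,T} ∩ {A,G} = {A} (intersection, +0)
GNQTVXY@5: {A} ∩ {A} = {A} (intersection, +0)
GX@6: {G} ∪ {T} = {G,T} (union, +1)
NQ@6: {T} ∪ {C} = {C,T} (union, +1)
TV@6: {A} ∩ {A} = {A} (intersection, +0)
TVY@6: {A} ∪ {G} = {A,G} (union, +1)
NQTVY@6: {C,T} ∪ {A,G} = {A,C,G,T} (union, +1)
GNQTVXY@6: {G,T} ∩ {A,C,G,T} = {G,T} (intersection, +0)
per-site changes: [4, 5, 2, 3, 4, 2, 4]; total = 24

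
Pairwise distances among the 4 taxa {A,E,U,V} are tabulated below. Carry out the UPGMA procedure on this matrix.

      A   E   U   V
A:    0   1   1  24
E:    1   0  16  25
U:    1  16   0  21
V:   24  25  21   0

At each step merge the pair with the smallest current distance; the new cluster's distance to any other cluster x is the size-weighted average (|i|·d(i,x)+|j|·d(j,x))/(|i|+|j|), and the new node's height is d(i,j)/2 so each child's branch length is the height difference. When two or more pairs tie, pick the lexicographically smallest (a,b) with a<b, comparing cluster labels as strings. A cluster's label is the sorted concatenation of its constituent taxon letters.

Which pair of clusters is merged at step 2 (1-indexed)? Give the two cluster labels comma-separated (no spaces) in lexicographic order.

AE,U

iteration 1: select A,E (d=1); attach at lengths (1/2, 1/2); label the merged cluster AE
  updated: d(AE,U)=17/2, d(AE,V)=49/2
iteration 2: select AE,U (d=17/2); attach at lengths (15/4, 17/4); label the merged cluster AEU
  updated: d(AEU,V)=70/3
iteration 3: select AEU,V (d=70/3); attach at lengths (89/12, 35/3); label the merged cluster AEUV
final tree: (((A:1/2,E:1/2):15/4,U:17/4):89/12,V:35/3)
total length: 337/12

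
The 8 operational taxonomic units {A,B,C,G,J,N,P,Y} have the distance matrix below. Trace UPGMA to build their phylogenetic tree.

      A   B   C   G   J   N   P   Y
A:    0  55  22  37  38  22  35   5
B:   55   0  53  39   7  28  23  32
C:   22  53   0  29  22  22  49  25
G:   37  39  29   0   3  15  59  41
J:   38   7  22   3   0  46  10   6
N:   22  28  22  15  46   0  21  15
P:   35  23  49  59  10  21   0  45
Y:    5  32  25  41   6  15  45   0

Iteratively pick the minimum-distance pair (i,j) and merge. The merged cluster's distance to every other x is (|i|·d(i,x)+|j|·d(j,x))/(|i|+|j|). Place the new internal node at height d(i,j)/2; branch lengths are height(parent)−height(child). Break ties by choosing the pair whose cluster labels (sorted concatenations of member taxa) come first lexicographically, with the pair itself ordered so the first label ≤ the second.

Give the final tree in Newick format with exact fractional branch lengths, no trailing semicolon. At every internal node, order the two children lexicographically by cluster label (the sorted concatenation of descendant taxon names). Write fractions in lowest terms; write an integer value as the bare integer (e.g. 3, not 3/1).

1. join G+J (d=3) ⇒ GJ; edges |G|=3/2, |J|=3/2
  updated: d(A,GJ)=75/2, d(B,GJ)=23, d(C,GJ)=51/2, d(GJ,N)=61/2, d(GJ,P)=69/2, d(GJ,Y)=47/2
2. join A+Y (d=5) ⇒ AY; edges |A|=5/2, |Y|=5/2
  updated: d(AY,B)=87/2, d(AY,C)=47/2, d(AY,GJ)=61/2, d(AY,N)=37/2, d(AY,P)=40
3. join AY+N (d=37/2) ⇒ ANY; edges |AY|=27/4, |N|=37/4
  updated: d(ANY,B)=115/3, d(ANY,C)=23, d(ANY,GJ)=61/2, d(ANY,P)=101/3
4. join ANY+C (d=23) ⇒ ACNY; edges |ANY|=9/4, |C|=23/2
  updated: d(ACNY,B)=42, d(ACNY,GJ)=117/4, d(ACNY,P)=75/2
5. join B+GJ (d=23) ⇒ BGJ; edges |B|=23/2, |GJ|=10
  updated: d(ACNY,BGJ)=67/2, d(BGJ,P)=92/3
6. join BGJ+P (d=92/3) ⇒ BGJP; edges |BGJ|=23/6, |P|=46/3
  updated: d(ACNY,BGJP)=69/2
7. join ACNY+BGJP (d=69/2) ⇒ ABCGJNPY; edges |ACNY|=23/4, |BGJP|=23/12
final tree: ((((A:5/2,Y:5/2):27/4,N:37/4):9/4,C:23/2):23/4,((B:23/2,(G:3/2,J:3/2):10):23/6,P:46/3):23/12)
total length: 1033/12

((((A:5/2,Y:5/2):27/4,N:37/4):9/4,C:23/2):23/4,((B:23/2,(G:3/2,J:3/2):10):23/6,P:46/3):23/12)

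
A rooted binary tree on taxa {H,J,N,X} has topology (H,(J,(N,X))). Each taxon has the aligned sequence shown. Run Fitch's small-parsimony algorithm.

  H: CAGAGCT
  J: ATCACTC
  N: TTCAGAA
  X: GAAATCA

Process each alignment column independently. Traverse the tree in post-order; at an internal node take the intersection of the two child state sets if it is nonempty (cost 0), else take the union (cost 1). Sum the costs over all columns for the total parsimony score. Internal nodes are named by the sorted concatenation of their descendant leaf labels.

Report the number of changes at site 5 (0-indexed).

2

NX@0: {T} ∪ {G} = {G,T} (union, +1)
JNX@0: {A} ∪ {G,T} = {A,G,T} (union, +1)
HJNX@0: {C} ∪ {A,G,T} = {A,C,G,T} (union, +1)
NX@1: {T} ∪ {A} = {A,T} (union, +1)
JNX@1: {T} ∩ {A,T} = {T} (intersection, +0)
HJNX@1: {A} ∪ {T} = {A,T} (union, +1)
NX@2: {C} ∪ {A} = {A,C} (union, +1)
JNX@2: {C} ∩ {A,C} = {C} (intersection, +0)
HJNX@2: {G} ∪ {C} = {C,G} (union, +1)
NX@3: {A} ∩ {A} = {A} (intersection, +0)
JNX@3: {A} ∩ {A} = {A} (intersection, +0)
HJNX@3: {A} ∩ {A} = {A} (intersection, +0)
NX@4: {G} ∪ {T} = {G,T} (union, +1)
JNX@4: {C} ∪ {G,T} = {C,G,T} (union, +1)
HJNX@4: {G} ∩ {C,G,T} = {G} (intersection, +0)
NX@5: {A} ∪ {C} = {A,C} (union, +1)
JNX@5: {T} ∪ {A,C} = {A,C,T} (union, +1)
HJNX@5: {C} ∩ {A,C,T} = {C} (intersection, +0)
NX@6: {A} ∩ {A} = {A} (intersection, +0)
JNX@6: {C} ∪ {A} = {A,C} (union, +1)
HJNX@6: {T} ∪ {A,C} = {A,C,T} (union, +1)
per-site changes: [3, 2, 2, 0, 2, 2, 2]; total = 13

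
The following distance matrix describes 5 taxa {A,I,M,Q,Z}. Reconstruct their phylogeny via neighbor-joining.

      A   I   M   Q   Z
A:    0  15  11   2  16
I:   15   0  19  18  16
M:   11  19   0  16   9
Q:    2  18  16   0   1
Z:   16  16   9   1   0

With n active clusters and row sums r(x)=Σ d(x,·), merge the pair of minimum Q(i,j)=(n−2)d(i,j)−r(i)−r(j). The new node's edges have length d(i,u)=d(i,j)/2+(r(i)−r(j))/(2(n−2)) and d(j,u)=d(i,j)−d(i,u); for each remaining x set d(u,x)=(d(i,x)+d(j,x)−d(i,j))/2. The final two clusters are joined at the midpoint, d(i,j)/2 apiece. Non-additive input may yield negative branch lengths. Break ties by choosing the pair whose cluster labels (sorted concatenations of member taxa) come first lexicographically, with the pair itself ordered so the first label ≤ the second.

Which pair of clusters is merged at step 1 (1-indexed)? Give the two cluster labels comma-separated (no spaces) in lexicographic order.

step 1: merge (Q,Z) at d=1, Q=-76; branch lengths Q→-1/3, Z→4/3; new cluster QZ
  updated: d(A,QZ)=17/2, d(I,QZ)=33/2, d(M,QZ)=12
step 2: merge (A,I) at d=15, Q=-55; branch lengths A→7/2, I→23/2; new cluster AI
  updated: d(AI,M)=15/2, d(AI,QZ)=5
step 3: merge (AI,M) at d=15/2, Q=-49/2; branch lengths AI→1/4, M→29/4; new cluster AIM
  updated: d(AIM,QZ)=19/4
step 4: merge (AIM,QZ) at d=19/4; branch lengths AIM→19/8, QZ→19/8; new cluster AIMQZ
final tree: (((A:7/2,I:23/2):1/4,M:29/4):19/8,(Q:-1/3,Z:4/3):19/8)
total length: 113/4

Q,Z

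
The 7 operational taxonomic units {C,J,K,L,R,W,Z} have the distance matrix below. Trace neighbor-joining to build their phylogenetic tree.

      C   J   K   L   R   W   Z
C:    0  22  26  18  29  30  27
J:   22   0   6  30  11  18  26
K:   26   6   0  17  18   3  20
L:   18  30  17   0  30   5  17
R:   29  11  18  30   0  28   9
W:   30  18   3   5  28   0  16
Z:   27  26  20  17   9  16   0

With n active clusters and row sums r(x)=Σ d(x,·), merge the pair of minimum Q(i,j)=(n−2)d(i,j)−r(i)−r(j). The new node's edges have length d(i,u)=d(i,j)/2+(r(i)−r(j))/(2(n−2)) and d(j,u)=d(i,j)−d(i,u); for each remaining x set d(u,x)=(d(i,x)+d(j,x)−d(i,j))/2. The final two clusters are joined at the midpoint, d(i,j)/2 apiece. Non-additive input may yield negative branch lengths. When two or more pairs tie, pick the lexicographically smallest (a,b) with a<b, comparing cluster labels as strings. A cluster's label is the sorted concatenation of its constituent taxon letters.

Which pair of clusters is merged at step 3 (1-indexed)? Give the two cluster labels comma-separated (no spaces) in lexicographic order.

J,K

step 1: merge (R,Z) at d=9, Q=-195; branch lengths R→11/2, Z→7/2; new cluster RZ
  updated: d(C,RZ)=47/2, d(J,RZ)=14, d(K,RZ)=29/2, d(L,RZ)=19, d(RZ,W)=35/2
step 2: merge (L,W) at d=5, Q=-285/2; branch lengths L→71/16, W→9/16; new cluster LW
  updated: d(C,LW)=43/2, d(J,LW)=43/2, d(K,LW)=15/2, d(LW,RZ)=63/4
step 3: merge (J,K) at d=6, Q=-199/2; branch lengths J→55/12, K→17/12; new cluster JK
  updated: d(C,JK)=21, d(JK,LW)=23/2, d(JK,RZ)=45/4
step 4: merge (C,LW) at d=43/2, Q=-287/4; branch lengths C→241/16, LW→103/16; new cluster CLW
  updated: d(CLW,JK)=11/2, d(CLW,RZ)=71/8
step 5: merge (CLW,JK) at d=11/2, Q=-205/8; branch lengths CLW→25/16, JK→63/16; new cluster CJKLW
  updated: d(CJKLW,RZ)=117/16
step 6: merge (CJKLW,RZ) at d=117/16; branch lengths CJKLW→117/32, RZ→117/32; new cluster CJKLRWZ
final tree: (((C:241/16,(L:71/16,W:9/16):103/16):25/16,(J:55/12,K:17/12):63/16):117/32,(R:11/2,Z:7/2):117/32)
total length: 869/16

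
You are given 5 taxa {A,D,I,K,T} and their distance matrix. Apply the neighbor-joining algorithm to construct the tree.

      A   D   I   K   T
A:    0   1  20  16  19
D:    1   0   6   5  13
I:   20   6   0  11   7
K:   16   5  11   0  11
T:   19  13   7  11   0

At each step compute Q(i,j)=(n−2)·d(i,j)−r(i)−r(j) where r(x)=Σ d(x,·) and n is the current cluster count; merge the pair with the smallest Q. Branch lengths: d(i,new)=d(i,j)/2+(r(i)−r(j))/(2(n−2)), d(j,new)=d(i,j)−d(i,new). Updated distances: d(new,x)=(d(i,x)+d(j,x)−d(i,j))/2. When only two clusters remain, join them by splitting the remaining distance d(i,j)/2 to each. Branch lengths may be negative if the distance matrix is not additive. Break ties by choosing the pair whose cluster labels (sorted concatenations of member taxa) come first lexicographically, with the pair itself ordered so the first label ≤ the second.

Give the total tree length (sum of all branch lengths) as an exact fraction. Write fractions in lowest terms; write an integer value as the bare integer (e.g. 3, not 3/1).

22

iteration 1: select A,D (d=1, Q=-78); attach at lengths (17/3, -14/3); label the merged cluster AD
  updated: d(AD,I)=25/2, d(AD,K)=10, d(AD,T)=31/2
iteration 2: select AD,K (d=10, Q=-50); attach at lengths (13/2, 7/2); label the merged cluster ADK
  updated: d(ADK,I)=27/4, d(ADK,T)=33/4
iteration 3: select ADK,I (d=27/4, Q=-22); attach at lengths (4, 11/4); label the merged cluster ADIK
  updated: d(ADIK,T)=17/4
iteration 4: select ADIK,T (d=17/4); attach at lengths (17/8, 17/8); label the merged cluster ADIKT
final tree: ((((A:17/3,D:-14/3):13/2,K:7/2):4,I:11/4):17/8,T:17/8)
total length: 22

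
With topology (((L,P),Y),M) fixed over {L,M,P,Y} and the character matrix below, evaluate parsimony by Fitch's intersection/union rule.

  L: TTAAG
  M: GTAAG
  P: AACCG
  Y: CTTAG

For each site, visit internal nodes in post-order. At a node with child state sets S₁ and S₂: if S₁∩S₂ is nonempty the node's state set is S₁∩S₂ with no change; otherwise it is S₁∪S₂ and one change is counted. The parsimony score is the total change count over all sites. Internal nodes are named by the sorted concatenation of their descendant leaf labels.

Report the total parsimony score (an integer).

site 0, node LP: L={T} ∪ P={A} → {A,T} (+1)
site 0, node LPY: LP={A,T} ∪ Y={C} → {A,C,T} (+1)
site 0, node LMPY: LPY={A,C,T} ∪ M={G} → {A,C,G,T} (+1)
site 1, node LP: L={T} ∪ P={A} → {A,T} (+1)
site 1, node LPY: LP={A,T} ∩ Y={T} → {T} (+0)
site 1, node LMPY: LPY={T} ∩ M={T} → {T} (+0)
site 2, node LP: L={A} ∪ P={C} → {A,C} (+1)
site 2, node LPY: LP={A,C} ∪ Y={T} → {A,C,T} (+1)
site 2, node LMPY: LPY={A,C,T} ∩ M={A} → {A} (+0)
site 3, node LP: L={A} ∪ P={C} → {A,C} (+1)
site 3, node LPY: LP={A,C} ∩ Y={A} → {A} (+0)
site 3, node LMPY: LPY={A} ∩ M={A} → {A} (+0)
site 4, node LP: L={G} ∩ P={G} → {G} (+0)
site 4, node LPY: LP={G} ∩ Y={G} → {G} (+0)
site 4, node LMPY: LPY={G} ∩ M={G} → {G} (+0)
per-site changes: [3, 1, 2, 1, 0]; total = 7

7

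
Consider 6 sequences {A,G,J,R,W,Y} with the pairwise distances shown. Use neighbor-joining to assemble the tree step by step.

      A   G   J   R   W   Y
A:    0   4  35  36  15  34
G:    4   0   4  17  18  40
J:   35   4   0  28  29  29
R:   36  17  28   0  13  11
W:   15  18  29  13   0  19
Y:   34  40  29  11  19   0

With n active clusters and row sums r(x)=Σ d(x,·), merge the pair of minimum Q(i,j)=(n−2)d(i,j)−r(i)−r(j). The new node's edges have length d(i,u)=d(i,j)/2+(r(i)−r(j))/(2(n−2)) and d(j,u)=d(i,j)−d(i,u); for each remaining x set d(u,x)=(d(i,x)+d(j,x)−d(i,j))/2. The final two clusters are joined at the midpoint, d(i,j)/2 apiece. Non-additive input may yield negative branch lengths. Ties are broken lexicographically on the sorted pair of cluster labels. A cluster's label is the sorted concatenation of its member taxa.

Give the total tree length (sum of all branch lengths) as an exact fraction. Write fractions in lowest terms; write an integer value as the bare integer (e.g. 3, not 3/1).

203/4

1. join R+Y (d=11, Q=-194) ⇒ RY; edges |R|=2, |Y|=9
  updated: d(A,RY)=59/2, d(G,RY)=23, d(J,RY)=23, d(RY,W)=21/2
2. join G+J (d=4, Q=-128) ⇒ GJ; edges |G|=-5, |J|=9
  updated: d(A,GJ)=35/2, d(GJ,RY)=21, d(GJ,W)=43/2
3. join A+GJ (d=35/2, Q=-87) ⇒ AGJ; edges |A|=37/4, |GJ|=33/4
  updated: d(AGJ,RY)=33/2, d(AGJ,W)=19/2
4. join AGJ+RY (d=33/2, Q=-73/2) ⇒ AGJRY; edges |AGJ|=31/4, |RY|=35/4
  updated: d(AGJRY,W)=7/4
5. join AGJRY+W (d=7/4) ⇒ AGJRWY; edges |AGJRY|=7/8, |W|=7/8
final tree: (((A:37/4,(G:-5,J:9):33/4):31/4,(R:2,Y:9):35/4):7/8,W:7/8)
total length: 203/4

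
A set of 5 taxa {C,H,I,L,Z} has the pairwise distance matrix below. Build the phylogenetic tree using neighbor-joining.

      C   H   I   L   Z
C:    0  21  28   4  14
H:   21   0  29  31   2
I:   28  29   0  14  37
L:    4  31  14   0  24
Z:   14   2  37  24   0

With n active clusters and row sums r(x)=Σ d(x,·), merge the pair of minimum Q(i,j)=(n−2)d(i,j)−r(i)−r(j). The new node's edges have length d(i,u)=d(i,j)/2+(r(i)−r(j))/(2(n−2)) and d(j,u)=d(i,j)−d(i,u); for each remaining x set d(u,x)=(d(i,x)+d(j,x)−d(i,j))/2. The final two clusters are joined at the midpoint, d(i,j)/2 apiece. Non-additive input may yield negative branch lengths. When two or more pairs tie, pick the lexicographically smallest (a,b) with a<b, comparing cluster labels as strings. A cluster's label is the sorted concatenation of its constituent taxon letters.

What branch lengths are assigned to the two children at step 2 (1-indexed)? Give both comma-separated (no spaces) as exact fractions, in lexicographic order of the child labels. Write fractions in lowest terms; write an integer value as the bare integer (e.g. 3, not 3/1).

iteration 1: select H,Z (d=2, Q=-154); attach at lengths (2, 0); label the merged cluster HZ
  updated: d(C,HZ)=33/2, d(HZ,I)=32, d(HZ,L)=53/2
iteration 2: select C,HZ (d=33/2, Q=-181/2); attach at lengths (13/8, 119/8); label the merged cluster CHZ
  updated: d(CHZ,I)=87/4, d(CHZ,L)=7
iteration 3: select CHZ,I (d=87/4, Q=-171/4); attach at lengths (59/8, 115/8); label the merged cluster CHIZ
  updated: d(CHIZ,L)=-3/8
iteration 4: select CHIZ,L (d=-3/8); attach at lengths (-3/16, -3/16); label the merged cluster CHILZ
final tree: (((C:13/8,(H:2,Z:0):119/8):59/8,I:115/8):-3/16,L:-3/16)
total length: 319/8

13/8,119/8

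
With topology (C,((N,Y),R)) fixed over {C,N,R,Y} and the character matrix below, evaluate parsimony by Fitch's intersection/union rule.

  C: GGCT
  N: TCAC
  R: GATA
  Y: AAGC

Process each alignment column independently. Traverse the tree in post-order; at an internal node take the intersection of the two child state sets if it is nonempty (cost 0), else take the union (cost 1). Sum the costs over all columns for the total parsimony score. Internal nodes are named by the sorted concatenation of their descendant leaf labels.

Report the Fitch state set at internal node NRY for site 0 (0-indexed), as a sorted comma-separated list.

[col 0] NY: children N:{T}, Y:{A} ∪→ {A,T}; cost 1
[col 0] NRY: children NY:{A,T}, R:{G} ∪→ {A,G,T}; cost 1
[col 0] CNRY: children C:{G}, NRY:{A,G,T} ∩→ {G}; cost 0
[col 1] NY: children N:{C}, Y:{A} ∪→ {A,C}; cost 1
[col 1] NRY: children NY:{A,C}, R:{A} ∩→ {A}; cost 0
[col 1] CNRY: children C:{G}, NRY:{A} ∪→ {A,G}; cost 1
[col 2] NY: children N:{A}, Y:{G} ∪→ {A,G}; cost 1
[col 2] NRY: children NY:{A,G}, R:{T} ∪→ {A,G,T}; cost 1
[col 2] CNRY: children C:{C}, NRY:{A,G,T} ∪→ {A,C,G,T}; cost 1
[col 3] NY: children N:{C}, Y:{C} ∩→ {C}; cost 0
[col 3] NRY: children NY:{C}, R:{A} ∪→ {A,C}; cost 1
[col 3] CNRY: children C:{T}, NRY:{A,C} ∪→ {A,C,T}; cost 1
per-site changes: [2, 2, 3, 2]; total = 9

A,G,T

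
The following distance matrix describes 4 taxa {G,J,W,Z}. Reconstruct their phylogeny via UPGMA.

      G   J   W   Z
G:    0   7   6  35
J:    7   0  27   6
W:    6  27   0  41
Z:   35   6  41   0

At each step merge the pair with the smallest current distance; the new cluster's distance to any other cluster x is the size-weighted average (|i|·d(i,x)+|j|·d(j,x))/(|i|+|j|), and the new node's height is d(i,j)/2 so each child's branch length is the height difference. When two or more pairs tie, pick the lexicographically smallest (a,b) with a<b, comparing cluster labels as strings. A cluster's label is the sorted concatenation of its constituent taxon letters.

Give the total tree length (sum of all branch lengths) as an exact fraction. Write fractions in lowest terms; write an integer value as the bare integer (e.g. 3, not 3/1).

1. join G+W (d=6) ⇒ GW; edges |G|=3, |W|=3
  updated: d(GW,J)=17, d(GW,Z)=38
2. join J+Z (d=6) ⇒ JZ; edges |J|=3, |Z|=3
  updated: d(GW,JZ)=55/2
3. join GW+JZ (d=55/2) ⇒ GJWZ; edges |GW|=43/4, |JZ|=43/4
final tree: ((G:3,W:3):43/4,(J:3,Z:3):43/4)
total length: 67/2

67/2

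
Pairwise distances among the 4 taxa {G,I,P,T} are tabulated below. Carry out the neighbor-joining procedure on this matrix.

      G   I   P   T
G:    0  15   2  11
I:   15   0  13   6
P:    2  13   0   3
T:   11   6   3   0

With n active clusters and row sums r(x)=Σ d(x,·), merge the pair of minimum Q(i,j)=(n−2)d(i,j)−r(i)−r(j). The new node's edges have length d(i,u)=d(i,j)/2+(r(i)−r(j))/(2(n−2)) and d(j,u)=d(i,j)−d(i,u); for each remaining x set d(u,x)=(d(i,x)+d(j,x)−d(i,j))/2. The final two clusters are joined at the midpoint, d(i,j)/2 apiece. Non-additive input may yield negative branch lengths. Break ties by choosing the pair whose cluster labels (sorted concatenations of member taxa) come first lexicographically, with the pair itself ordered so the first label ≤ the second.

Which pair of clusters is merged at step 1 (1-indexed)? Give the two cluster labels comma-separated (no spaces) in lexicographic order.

step 1: merge (G,P) at d=2, Q=-42; branch lengths G→7/2, P→-3/2; new cluster GP
  updated: d(GP,I)=13, d(GP,T)=6
step 2: merge (GP,I) at d=13, Q=-25; branch lengths GP→13/2, I→13/2; new cluster GIP
  updated: d(GIP,T)=-1/2
step 3: merge (GIP,T) at d=-1/2; branch lengths GIP→-1/4, T→-1/4; new cluster GIPT
final tree: (((G:7/2,P:-3/2):13/2,I:13/2):-1/4,T:-1/4)
total length: 29/2

G,P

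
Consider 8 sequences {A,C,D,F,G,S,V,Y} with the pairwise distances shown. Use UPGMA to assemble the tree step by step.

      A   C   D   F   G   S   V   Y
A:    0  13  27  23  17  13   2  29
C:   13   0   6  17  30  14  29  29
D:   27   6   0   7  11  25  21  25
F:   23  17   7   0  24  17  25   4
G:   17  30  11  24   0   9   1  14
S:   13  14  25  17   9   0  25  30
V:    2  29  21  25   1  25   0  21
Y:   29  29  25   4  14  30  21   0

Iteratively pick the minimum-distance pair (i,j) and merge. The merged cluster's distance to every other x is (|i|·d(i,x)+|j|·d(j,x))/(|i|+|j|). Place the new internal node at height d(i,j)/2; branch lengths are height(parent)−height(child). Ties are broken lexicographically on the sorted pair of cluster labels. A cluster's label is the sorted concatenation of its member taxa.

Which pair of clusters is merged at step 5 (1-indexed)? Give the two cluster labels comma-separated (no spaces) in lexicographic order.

AGV,S

1. join G+V (d=1) ⇒ GV; edges |G|=1/2, |V|=1/2
  updated: d(A,GV)=19/2, d(C,GV)=59/2, d(D,GV)=16, d(F,GV)=49/2, d(GV,S)=17, d(GV,Y)=35/2
2. join F+Y (d=4) ⇒ FY; edges |F|=2, |Y|=2
  updated: d(A,FY)=26, d(C,FY)=23, d(D,FY)=16, d(FY,GV)=21, d(FY,S)=47/2
3. join C+D (d=6) ⇒ CD; edges |C|=3, |D|=3
  updated: d(A,CD)=20, d(CD,FY)=39/2, d(CD,GV)=91/4, d(CD,S)=39/2
4. join A+GV (d=19/2) ⇒ AGV; edges |A|=19/4, |GV|=17/4
  updated: d(AGV,CD)=131/6, d(AGV,FY)=68/3, d(AGV,S)=47/3
5. join AGV+S (d=47/3) ⇒ AGSV; edges |AGV|=37/12, |S|=47/6
  updated: d(AGSV,CD)=85/4, d(AGSV,FY)=183/8
6. join CD+FY (d=39/2) ⇒ CDFY; edges |CD|=27/4, |FY|=31/4
  updated: d(AGSV,CDFY)=353/16
7. join AGSV+CDFY (d=353/16) ⇒ ACDFGSVY; edges |AGSV|=307/96, |CDFY|=41/32
final tree: (((A:19/4,(G:1/2,V:1/2):17/4):37/12,S:47/6):307/96,((C:3,D:3):27/4,(F:2,Y:2):31/4):41/32)
total length: 2395/48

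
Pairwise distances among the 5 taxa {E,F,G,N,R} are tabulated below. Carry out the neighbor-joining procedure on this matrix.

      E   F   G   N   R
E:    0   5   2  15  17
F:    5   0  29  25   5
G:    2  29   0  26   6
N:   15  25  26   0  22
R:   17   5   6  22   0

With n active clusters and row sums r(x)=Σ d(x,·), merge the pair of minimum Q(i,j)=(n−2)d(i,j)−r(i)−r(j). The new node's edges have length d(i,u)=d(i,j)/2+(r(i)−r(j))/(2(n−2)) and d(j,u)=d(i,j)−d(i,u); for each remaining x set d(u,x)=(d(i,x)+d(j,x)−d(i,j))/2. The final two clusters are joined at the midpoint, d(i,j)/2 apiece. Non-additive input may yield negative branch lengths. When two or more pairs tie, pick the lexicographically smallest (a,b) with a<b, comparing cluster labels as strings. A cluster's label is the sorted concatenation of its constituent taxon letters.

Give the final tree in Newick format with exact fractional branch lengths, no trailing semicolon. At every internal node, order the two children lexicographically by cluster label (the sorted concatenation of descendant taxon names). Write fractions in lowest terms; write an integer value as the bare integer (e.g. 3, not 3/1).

1. join F+R (d=5, Q=-99) ⇒ FR; edges |F|=29/6, |R|=1/6
  updated: d(E,FR)=17/2, d(FR,G)=15, d(FR,N)=21
2. join E+G (d=2, Q=-129/2) ⇒ EG; edges |E|=-27/8, |G|=43/8
  updated: d(EG,FR)=43/4, d(EG,N)=39/2
3. join EG+FR (d=43/4, Q=-205/4) ⇒ EFGR; edges |EG|=37/8, |FR|=49/8
  updated: d(EFGR,N)=119/8
4. join EFGR+N (d=119/8) ⇒ EFGNR; edges |EFGR|=119/16, |N|=119/16
final tree: (((E:-27/8,G:43/8):37/8,(F:29/6,R:1/6):49/8):119/16,N:119/16)
total length: 261/8

(((E:-27/8,G:43/8):37/8,(F:29/6,R:1/6):49/8):119/16,N:119/16)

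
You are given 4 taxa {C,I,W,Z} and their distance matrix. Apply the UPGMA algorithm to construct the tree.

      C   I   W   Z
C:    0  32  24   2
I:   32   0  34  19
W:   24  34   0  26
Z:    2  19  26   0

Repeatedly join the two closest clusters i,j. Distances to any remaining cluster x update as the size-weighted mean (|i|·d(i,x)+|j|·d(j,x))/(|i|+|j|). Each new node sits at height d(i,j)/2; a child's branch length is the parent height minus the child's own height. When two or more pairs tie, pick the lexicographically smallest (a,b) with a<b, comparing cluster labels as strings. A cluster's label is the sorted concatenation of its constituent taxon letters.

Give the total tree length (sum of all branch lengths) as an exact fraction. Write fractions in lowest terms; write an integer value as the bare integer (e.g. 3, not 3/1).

step 1: merge (C,Z) at d=2; branch lengths C→1, Z→1; new cluster CZ
  updated: d(CZ,I)=51/2, d(CZ,W)=25
step 2: merge (CZ,W) at d=25; branch lengths CZ→23/2, W→25/2; new cluster CWZ
  updated: d(CWZ,I)=85/3
step 3: merge (CWZ,I) at d=85/3; branch lengths CWZ→5/3, I→85/6; new cluster CIWZ
final tree: (((C:1,Z:1):23/2,W:25/2):5/3,I:85/6)
total length: 251/6

251/6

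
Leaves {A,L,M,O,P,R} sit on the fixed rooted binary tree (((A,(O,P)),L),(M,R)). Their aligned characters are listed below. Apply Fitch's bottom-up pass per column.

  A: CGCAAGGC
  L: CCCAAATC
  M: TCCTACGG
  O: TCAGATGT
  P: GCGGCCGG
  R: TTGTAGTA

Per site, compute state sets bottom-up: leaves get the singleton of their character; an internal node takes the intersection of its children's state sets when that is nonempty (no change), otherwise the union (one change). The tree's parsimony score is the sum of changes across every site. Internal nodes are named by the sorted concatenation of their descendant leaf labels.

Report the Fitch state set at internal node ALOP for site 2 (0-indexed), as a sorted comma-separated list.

site 0, node OP: O={T} ∪ P={G} → {G,T} (+1)
site 0, node AOP: A={C} ∪ OP={G,T} → {C,G,T} (+1)
site 0, node ALOP: AOP={C,G,T} ∩ L={C} → {C} (+0)
site 0, node MR: M={T} ∩ R={T} → {T} (+0)
site 0, node ALMOPR: ALOP={C} ∪ MR={T} → {C,T} (+1)
site 1, node OP: O={C} ∩ P={C} → {C} (+0)
site 1, node AOP: A={G} ∪ OP={C} → {C,G} (+1)
site 1, node ALOP: AOP={C,G} ∩ L={C} → {C} (+0)
site 1, node MR: M={C} ∪ R={T} → {C,T} (+1)
site 1, node ALMOPR: ALOP={C} ∩ MR={C,T} → {C} (+0)
site 2, node OP: O={A} ∪ P={G} → {A,G} (+1)
site 2, node AOP: A={C} ∪ OP={A,G} → {A,C,G} (+1)
site 2, node ALOP: AOP={A,C,G} ∩ L={C} → {C} (+0)
site 2, node MR: M={C} ∪ R={G} → {C,G} (+1)
site 2, node ALMOPR: ALOP={C} ∩ MR={C,G} → {C} (+0)
site 3, node OP: O={G} ∩ P={G} → {G} (+0)
site 3, node AOP: A={A} ∪ OP={G} → {A,G} (+1)
site 3, node ALOP: AOP={A,G} ∩ L={A} → {A} (+0)
site 3, node MR: M={T} ∩ R={T} → {T} (+0)
site 3, node ALMOPR: ALOP={A} ∪ MR={T} → {A,T} (+1)
site 4, node OP: O={A} ∪ P={C} → {A,C} (+1)
site 4, node AOP: A={A} ∩ OP={A,C} → {A} (+0)
site 4, node ALOP: AOP={A} ∩ L={A} → {A} (+0)
site 4, node MR: M={A} ∩ R={A} → {A} (+0)
site 4, node ALMOPR: ALOP={A} ∩ MR={A} → {A} (+0)
site 5, node OP: O={T} ∪ P={C} → {C,T} (+1)
site 5, node AOP: A={G} ∪ OP={C,T} → {C,G,T} (+1)
site 5, node ALOP: AOP={C,G,T} ∪ L={A} → {A,C,G,T} (+1)
site 5, node MR: M={C} ∪ R={G} → {C,G} (+1)
site 5, node ALMOPR: ALOP={A,C,G,T} ∩ MR={C,G} → {C,G} (+0)
site 6, node OP: O={G} ∩ P={G} → {G} (+0)
site 6, node AOP: A={G} ∩ OP={G} → {G} (+0)
site 6, node ALOP: AOP={G} ∪ L={T} → {G,T} (+1)
site 6, node MR: M={G} ∪ R={T} → {G,T} (+1)
site 6, node ALMOPR: ALOP={G,T} ∩ MR={G,T} → {G,T} (+0)
site 7, node OP: O={T} ∪ P={G} → {G,T} (+1)
site 7, node AOP: A={C} ∪ OP={G,T} → {C,G,T} (+1)
site 7, node ALOP: AOP={C,G,T} ∩ L={C} → {C} (+0)
site 7, node MR: M={G} ∪ R={A} → {A,G} (+1)
site 7, node ALMOPR: ALOP={C} ∪ MR={A,G} → {A,C,G} (+1)
per-site changes: [3, 2, 3, 2, 1, 4, 2, 4]; total = 21

C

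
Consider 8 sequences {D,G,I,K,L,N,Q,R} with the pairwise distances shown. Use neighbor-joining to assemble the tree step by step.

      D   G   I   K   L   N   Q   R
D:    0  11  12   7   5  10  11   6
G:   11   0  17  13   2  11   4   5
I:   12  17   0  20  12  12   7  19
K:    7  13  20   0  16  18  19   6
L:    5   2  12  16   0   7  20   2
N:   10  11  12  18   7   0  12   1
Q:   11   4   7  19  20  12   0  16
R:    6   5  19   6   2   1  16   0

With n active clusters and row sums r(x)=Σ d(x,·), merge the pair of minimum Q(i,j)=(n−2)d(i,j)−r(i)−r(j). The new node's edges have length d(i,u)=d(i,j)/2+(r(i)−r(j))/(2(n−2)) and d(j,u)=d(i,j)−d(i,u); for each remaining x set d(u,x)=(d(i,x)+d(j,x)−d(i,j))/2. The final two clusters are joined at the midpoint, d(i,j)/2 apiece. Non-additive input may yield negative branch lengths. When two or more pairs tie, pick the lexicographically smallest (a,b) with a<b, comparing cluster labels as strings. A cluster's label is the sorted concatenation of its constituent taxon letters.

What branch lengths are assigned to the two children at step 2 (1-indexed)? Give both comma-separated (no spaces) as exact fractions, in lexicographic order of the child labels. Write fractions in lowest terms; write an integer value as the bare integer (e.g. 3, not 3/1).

1. join I+Q (d=7, Q=-146) ⇒ IQ; edges |I|=13/3, |Q|=8/3
  updated: d(D,IQ)=8, d(G,IQ)=7, d(IQ,K)=16, d(IQ,L)=25/2, d(IQ,N)=17/2, d(IQ,R)=14
2. join D+K (d=7, Q=-88) ⇒ DK; edges |D|=3/5, |K|=32/5
  updated: d(DK,G)=17/2, d(DK,IQ)=17/2, d(DK,L)=7, d(DK,N)=21/2, d(DK,R)=5/2
3. join N+R (d=1, Q=-117/2) ⇒ NR; edges |N|=35/16, |R|=-19/16
  updated: d(DK,NR)=6, d(G,NR)=15/2, d(IQ,NR)=43/4, d(L,NR)=4
4. join G+L (d=2, Q=-89/2) ⇒ GL; edges |G|=11/12, |L|=13/12
  updated: d(DK,GL)=27/4, d(GL,IQ)=35/4, d(GL,NR)=19/4
5. join DK+IQ (d=17/2, Q=-129/4) ⇒ DIKQ; edges |DK|=41/16, |IQ|=95/16
  updated: d(DIKQ,GL)=7/2, d(DIKQ,NR)=33/8
6. join DIKQ+GL (d=7/2, Q=-99/8) ⇒ DGIKLQ; edges |DIKQ|=23/16, |GL|=33/16
  updated: d(DGIKLQ,NR)=43/16
7. join DGIKLQ+NR (d=43/16) ⇒ DGIKLNQR; edges |DGIKLQ|=43/32, |NR|=43/32
final tree: ((((D:3/5,K:32/5):41/16,(I:13/3,Q:8/3):95/16):23/16,(G:11/12,L:13/12):33/16):43/32,(N:35/16,R:-19/16):43/32)
total length: 507/16

3/5,32/5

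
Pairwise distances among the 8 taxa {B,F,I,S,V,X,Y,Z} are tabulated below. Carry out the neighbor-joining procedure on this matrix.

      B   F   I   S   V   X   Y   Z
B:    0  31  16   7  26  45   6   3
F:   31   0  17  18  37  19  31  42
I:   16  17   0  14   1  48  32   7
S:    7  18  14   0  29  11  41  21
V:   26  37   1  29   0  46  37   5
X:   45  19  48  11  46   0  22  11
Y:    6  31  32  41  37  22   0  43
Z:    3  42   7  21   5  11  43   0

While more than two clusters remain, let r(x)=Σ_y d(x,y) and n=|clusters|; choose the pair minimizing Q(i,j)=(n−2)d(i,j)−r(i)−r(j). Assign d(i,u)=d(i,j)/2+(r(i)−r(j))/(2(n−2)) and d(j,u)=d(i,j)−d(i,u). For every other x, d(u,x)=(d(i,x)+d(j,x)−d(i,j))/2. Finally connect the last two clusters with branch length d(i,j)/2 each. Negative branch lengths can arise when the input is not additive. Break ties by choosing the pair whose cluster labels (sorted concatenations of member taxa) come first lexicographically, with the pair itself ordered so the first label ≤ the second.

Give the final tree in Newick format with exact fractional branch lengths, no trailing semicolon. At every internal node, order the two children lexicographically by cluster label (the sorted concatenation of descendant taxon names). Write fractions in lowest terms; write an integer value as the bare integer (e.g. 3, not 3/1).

1. join B+Y (d=6, Q=-310) ⇒ BY; edges |B|=-7/2, |Y|=19/2
  updated: d(BY,F)=28, d(BY,I)=21, d(BY,S)=21, d(BY,V)=57/2, d(BY,X)=61/2, d(BY,Z)=20
2. join I+V (d=1, Q=-499/2) ⇒ IV; edges |I|=-67/20, |V|=87/20
  updated: d(BY,IV)=97/4, d(F,IV)=53/2, d(IV,S)=21, d(IV,X)=93/2, d(IV,Z)=11/2
3. join IV+Z (d=11/2, Q=-805/4) ⇒ IVZ; edges |IV|=185/32, |Z|=-9/32
  updated: d(BY,IVZ)=155/8, d(F,IVZ)=63/2, d(IVZ,S)=73/4, d(IVZ,X)=26
4. join BY+IVZ (d=155/8, Q=-1087/8) ⇒ BIVYZ; edges |BY|=165/16, |IVZ|=145/16
  updated: d(BIVYZ,F)=321/16, d(BIVYZ,S)=159/16, d(BIVYZ,X)=297/16
5. join BIVYZ+S (d=159/16, Q=-541/8) ⇒ BISVYZ; edges |BIVYZ|=59/8, |S|=41/16
  updated: d(BISVYZ,F)=225/16, d(BISVYZ,X)=157/16
6. join BISVYZ+F (d=225/16, Q=-343/8) ⇒ BFISVYZ; edges |BISVYZ|=39/16, |F|=93/8
  updated: d(BFISVYZ,X)=59/8
7. join BFISVYZ+X (d=59/8) ⇒ BFISVXYZ; edges |BFISVYZ|=59/16, |X|=59/16
final tree: (((((B:-7/2,Y:19/2):165/16,((I:-67/20,V:87/20):185/32,Z:-9/32):145/16):59/8,S:41/16):39/16,F:93/8):59/16,X:59/16)
total length: 253/4

(((((B:-7/2,Y:19/2):165/16,((I:-67/20,V:87/20):185/32,Z:-9/32):145/16):59/8,S:41/16):39/16,F:93/8):59/16,X:59/16)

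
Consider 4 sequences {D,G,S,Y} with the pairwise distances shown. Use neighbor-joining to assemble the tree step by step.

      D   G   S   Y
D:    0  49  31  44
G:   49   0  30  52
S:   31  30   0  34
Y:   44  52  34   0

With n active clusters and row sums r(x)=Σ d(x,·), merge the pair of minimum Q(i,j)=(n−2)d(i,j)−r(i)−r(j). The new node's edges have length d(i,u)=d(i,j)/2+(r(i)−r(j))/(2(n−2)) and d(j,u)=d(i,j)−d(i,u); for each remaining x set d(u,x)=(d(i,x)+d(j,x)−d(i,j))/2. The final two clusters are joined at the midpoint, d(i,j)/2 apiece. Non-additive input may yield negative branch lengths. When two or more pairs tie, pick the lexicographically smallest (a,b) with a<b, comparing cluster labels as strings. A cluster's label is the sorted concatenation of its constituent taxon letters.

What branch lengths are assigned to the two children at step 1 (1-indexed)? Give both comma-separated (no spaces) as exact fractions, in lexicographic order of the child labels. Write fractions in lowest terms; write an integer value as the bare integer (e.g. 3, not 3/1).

1. join D+Y (d=44, Q=-166) ⇒ DY; edges |D|=41/2, |Y|=47/2
  updated: d(DY,G)=57/2, d(DY,S)=21/2
2. join DY+G (d=57/2, Q=-69) ⇒ DGY; edges |DY|=9/2, |G|=24
  updated: d(DGY,S)=6
3. join DGY+S (d=6) ⇒ DGSY; edges |DGY|=3, |S|=3
final tree: (((D:41/2,Y:47/2):9/2,G:24):3,S:3)
total length: 157/2

41/2,47/2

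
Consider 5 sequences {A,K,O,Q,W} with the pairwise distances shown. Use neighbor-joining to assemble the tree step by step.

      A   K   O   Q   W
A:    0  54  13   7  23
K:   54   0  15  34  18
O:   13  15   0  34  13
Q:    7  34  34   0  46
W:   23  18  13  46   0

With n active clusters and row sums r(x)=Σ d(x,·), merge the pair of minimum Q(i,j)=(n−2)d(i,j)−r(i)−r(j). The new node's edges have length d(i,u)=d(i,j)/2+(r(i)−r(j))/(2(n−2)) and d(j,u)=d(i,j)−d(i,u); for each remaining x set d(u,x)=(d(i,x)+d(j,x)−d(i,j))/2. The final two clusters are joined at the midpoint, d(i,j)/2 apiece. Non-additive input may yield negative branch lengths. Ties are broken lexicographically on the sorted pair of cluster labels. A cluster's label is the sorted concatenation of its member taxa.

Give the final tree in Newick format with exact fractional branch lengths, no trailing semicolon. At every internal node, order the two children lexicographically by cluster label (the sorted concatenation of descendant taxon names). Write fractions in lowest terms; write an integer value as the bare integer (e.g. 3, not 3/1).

1. join A+Q (d=7, Q=-197) ⇒ AQ; edges |A|=-1/2, |Q|=15/2
  updated: d(AQ,K)=81/2, d(AQ,O)=20, d(AQ,W)=31
2. join AQ+O (d=20, Q=-199/2) ⇒ AOQ; edges |AQ|=167/8, |O|=-7/8
  updated: d(AOQ,K)=71/4, d(AOQ,W)=12
3. join AOQ+K (d=71/4, Q=-191/4) ⇒ AKOQ; edges |AOQ|=47/8, |K|=95/8
  updated: d(AKOQ,W)=49/8
4. join AKOQ+W (d=49/8) ⇒ AKOQW; edges |AKOQ|=49/16, |W|=49/16
final tree: ((((A:-1/2,Q:15/2):167/8,O:-7/8):47/8,K:95/8):49/16,W:49/16)
total length: 407/8

((((A:-1/2,Q:15/2):167/8,O:-7/8):47/8,K:95/8):49/16,W:49/16)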